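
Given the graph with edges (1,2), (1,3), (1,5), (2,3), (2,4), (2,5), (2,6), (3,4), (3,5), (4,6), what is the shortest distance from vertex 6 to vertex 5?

Step 1: Build adjacency list:
  1: 2, 3, 5
  2: 1, 3, 4, 5, 6
  3: 1, 2, 4, 5
  4: 2, 3, 6
  5: 1, 2, 3
  6: 2, 4

Step 2: BFS from vertex 6 to find shortest path to 5:
  vertex 2 reached at distance 1
  vertex 4 reached at distance 1
  vertex 1 reached at distance 2
  vertex 3 reached at distance 2
  vertex 5 reached at distance 2

Step 3: Shortest path: 6 -> 2 -> 5
Path length: 2 edges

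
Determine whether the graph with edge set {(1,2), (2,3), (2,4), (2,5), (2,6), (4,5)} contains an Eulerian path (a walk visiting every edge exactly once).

Step 1: Find the degree of each vertex:
  deg(1) = 1
  deg(2) = 5
  deg(3) = 1
  deg(4) = 2
  deg(5) = 2
  deg(6) = 1

Step 2: Count vertices with odd degree:
  Odd-degree vertices: 1, 2, 3, 6 (4 total)

Step 3: Apply Euler's theorem:
  - Eulerian circuit exists iff graph is connected and all vertices have even degree
  - Eulerian path exists iff graph is connected and has 0 or 2 odd-degree vertices

Graph has 4 odd-degree vertices (need 0 or 2).
Neither Eulerian path nor Eulerian circuit exists.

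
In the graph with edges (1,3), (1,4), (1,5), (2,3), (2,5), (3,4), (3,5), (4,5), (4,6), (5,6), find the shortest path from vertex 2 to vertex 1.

Step 1: Build adjacency list:
  1: 3, 4, 5
  2: 3, 5
  3: 1, 2, 4, 5
  4: 1, 3, 5, 6
  5: 1, 2, 3, 4, 6
  6: 4, 5

Step 2: BFS from vertex 2 to find shortest path to 1:
  vertex 3 reached at distance 1
  vertex 5 reached at distance 1
  vertex 1 reached at distance 2

Step 3: Shortest path: 2 -> 5 -> 1
Path length: 2 edges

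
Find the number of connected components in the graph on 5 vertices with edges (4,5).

Step 1: Build adjacency list from edges:
  1: (none)
  2: (none)
  3: (none)
  4: 5
  5: 4

Step 2: Run BFS/DFS from vertex 1:
  Visited: {1}
  Reached 1 of 5 vertices

Step 3: Only 1 of 5 vertices reached. Graph is disconnected.
Connected components: {1}, {2}, {3}, {4, 5}
Number of connected components: 4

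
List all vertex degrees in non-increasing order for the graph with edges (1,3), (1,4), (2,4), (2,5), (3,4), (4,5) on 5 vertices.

Step 1: Count edges incident to each vertex:
  deg(1) = 2 (neighbors: 3, 4)
  deg(2) = 2 (neighbors: 4, 5)
  deg(3) = 2 (neighbors: 1, 4)
  deg(4) = 4 (neighbors: 1, 2, 3, 5)
  deg(5) = 2 (neighbors: 2, 4)

Step 2: Sort degrees in non-increasing order:
  Degrees: [2, 2, 2, 4, 2] -> sorted: [4, 2, 2, 2, 2]

Degree sequence: [4, 2, 2, 2, 2]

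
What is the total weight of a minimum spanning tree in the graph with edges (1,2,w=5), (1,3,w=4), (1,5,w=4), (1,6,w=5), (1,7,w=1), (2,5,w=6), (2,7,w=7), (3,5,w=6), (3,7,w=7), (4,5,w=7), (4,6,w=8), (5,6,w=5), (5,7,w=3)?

Apply Kruskal's algorithm (sort edges by weight, add if no cycle):

Sorted edges by weight:
  (1,7) w=1
  (5,7) w=3
  (1,3) w=4
  (1,5) w=4
  (1,6) w=5
  (1,2) w=5
  (5,6) w=5
  (2,5) w=6
  (3,5) w=6
  (2,7) w=7
  (3,7) w=7
  (4,5) w=7
  (4,6) w=8

Add edge (1,7) w=1 -- no cycle. Running total: 1
Add edge (5,7) w=3 -- no cycle. Running total: 4
Add edge (1,3) w=4 -- no cycle. Running total: 8
Skip edge (1,5) w=4 -- would create cycle
Add edge (1,6) w=5 -- no cycle. Running total: 13
Add edge (1,2) w=5 -- no cycle. Running total: 18
Skip edge (5,6) w=5 -- would create cycle
Skip edge (2,5) w=6 -- would create cycle
Skip edge (3,5) w=6 -- would create cycle
Skip edge (2,7) w=7 -- would create cycle
Skip edge (3,7) w=7 -- would create cycle
Add edge (4,5) w=7 -- no cycle. Running total: 25

MST edges: (1,7,w=1), (5,7,w=3), (1,3,w=4), (1,6,w=5), (1,2,w=5), (4,5,w=7)
Total MST weight: 1 + 3 + 4 + 5 + 5 + 7 = 25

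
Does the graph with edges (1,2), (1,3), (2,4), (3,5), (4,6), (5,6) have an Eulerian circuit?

Step 1: Find the degree of each vertex:
  deg(1) = 2
  deg(2) = 2
  deg(3) = 2
  deg(4) = 2
  deg(5) = 2
  deg(6) = 2

Step 2: Count vertices with odd degree:
  All vertices have even degree (0 odd-degree vertices)

Step 3: Apply Euler's theorem:
  - Eulerian circuit exists iff graph is connected and all vertices have even degree
  - Eulerian path exists iff graph is connected and has 0 or 2 odd-degree vertices

Graph is connected with 0 odd-degree vertices.
Both Eulerian circuit and Eulerian path exist.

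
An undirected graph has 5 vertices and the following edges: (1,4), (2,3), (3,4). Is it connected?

Step 1: Build adjacency list from edges:
  1: 4
  2: 3
  3: 2, 4
  4: 1, 3
  5: (none)

Step 2: Run BFS/DFS from vertex 1:
  Visited: {1, 4, 3, 2}
  Reached 4 of 5 vertices

Step 3: Only 4 of 5 vertices reached. Graph is disconnected.
Connected components: {1, 2, 3, 4}, {5}
Answer: No, the graph is not connected (2 components).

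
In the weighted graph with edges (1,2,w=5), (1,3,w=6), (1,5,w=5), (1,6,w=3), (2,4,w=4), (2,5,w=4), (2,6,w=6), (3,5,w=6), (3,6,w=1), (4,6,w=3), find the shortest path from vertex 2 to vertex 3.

Step 1: Build adjacency list with weights:
  1: 2(w=5), 3(w=6), 5(w=5), 6(w=3)
  2: 1(w=5), 4(w=4), 5(w=4), 6(w=6)
  3: 1(w=6), 5(w=6), 6(w=1)
  4: 2(w=4), 6(w=3)
  5: 1(w=5), 2(w=4), 3(w=6)
  6: 1(w=3), 2(w=6), 3(w=1), 4(w=3)

Step 2: Apply Dijkstra's algorithm from vertex 2:
  Visit vertex 2 (distance=0)
    Update dist[1] = 5
    Update dist[4] = 4
    Update dist[5] = 4
    Update dist[6] = 6
  Visit vertex 4 (distance=4)
  Visit vertex 5 (distance=4)
    Update dist[3] = 10
  Visit vertex 1 (distance=5)
  Visit vertex 6 (distance=6)
    Update dist[3] = 7
  Visit vertex 3 (distance=7)

Step 3: Shortest path: 2 -> 6 -> 3
Total weight: 6 + 1 = 7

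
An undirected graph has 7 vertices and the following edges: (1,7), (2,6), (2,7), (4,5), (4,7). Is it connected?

Step 1: Build adjacency list from edges:
  1: 7
  2: 6, 7
  3: (none)
  4: 5, 7
  5: 4
  6: 2
  7: 1, 2, 4

Step 2: Run BFS/DFS from vertex 1:
  Visited: {1, 7, 2, 4, 6, 5}
  Reached 6 of 7 vertices

Step 3: Only 6 of 7 vertices reached. Graph is disconnected.
Connected components: {1, 2, 4, 5, 6, 7}, {3}
Answer: No, the graph is not connected (2 components).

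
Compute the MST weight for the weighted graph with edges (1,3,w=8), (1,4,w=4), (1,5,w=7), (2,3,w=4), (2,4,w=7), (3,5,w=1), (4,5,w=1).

Apply Kruskal's algorithm (sort edges by weight, add if no cycle):

Sorted edges by weight:
  (3,5) w=1
  (4,5) w=1
  (1,4) w=4
  (2,3) w=4
  (1,5) w=7
  (2,4) w=7
  (1,3) w=8

Add edge (3,5) w=1 -- no cycle. Running total: 1
Add edge (4,5) w=1 -- no cycle. Running total: 2
Add edge (1,4) w=4 -- no cycle. Running total: 6
Add edge (2,3) w=4 -- no cycle. Running total: 10

MST edges: (3,5,w=1), (4,5,w=1), (1,4,w=4), (2,3,w=4)
Total MST weight: 1 + 1 + 4 + 4 = 10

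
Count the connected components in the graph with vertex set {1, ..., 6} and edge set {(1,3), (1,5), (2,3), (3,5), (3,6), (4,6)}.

Step 1: Build adjacency list from edges:
  1: 3, 5
  2: 3
  3: 1, 2, 5, 6
  4: 6
  5: 1, 3
  6: 3, 4

Step 2: Run BFS/DFS from vertex 1:
  Visited: {1, 3, 5, 2, 6, 4}
  Reached 6 of 6 vertices

Step 3: All 6 vertices reached from vertex 1, so the graph is connected.
Number of connected components: 1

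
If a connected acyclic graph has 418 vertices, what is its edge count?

A tree on n vertices always has exactly n - 1 edges.
For n = 418: edges = 418 - 1 = 417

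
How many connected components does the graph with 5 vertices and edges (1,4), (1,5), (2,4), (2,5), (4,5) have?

Step 1: Build adjacency list from edges:
  1: 4, 5
  2: 4, 5
  3: (none)
  4: 1, 2, 5
  5: 1, 2, 4

Step 2: Run BFS/DFS from vertex 1:
  Visited: {1, 4, 5, 2}
  Reached 4 of 5 vertices

Step 3: Only 4 of 5 vertices reached. Graph is disconnected.
Connected components: {1, 2, 4, 5}, {3}
Number of connected components: 2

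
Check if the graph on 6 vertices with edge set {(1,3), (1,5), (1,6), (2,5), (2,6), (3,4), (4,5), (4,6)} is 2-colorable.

Step 1: Attempt 2-coloring using BFS:
  Start at vertex 1, assign color 0
  Color vertex 3 with color 1 (neighbor of 1)
  Color vertex 5 with color 1 (neighbor of 1)
  Color vertex 6 with color 1 (neighbor of 1)
  Color vertex 4 with color 0 (neighbor of 3)
  Color vertex 2 with color 0 (neighbor of 5)

Step 2: 2-coloring succeeded. No conflicts found.
  Set A (color 0): {1, 2, 4}
  Set B (color 1): {3, 5, 6}

The graph is bipartite with partition {1, 2, 4}, {3, 5, 6}.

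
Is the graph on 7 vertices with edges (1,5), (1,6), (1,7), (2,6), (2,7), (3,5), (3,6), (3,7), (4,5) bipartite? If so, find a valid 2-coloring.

Step 1: Attempt 2-coloring using BFS:
  Start at vertex 1, assign color 0
  Color vertex 5 with color 1 (neighbor of 1)
  Color vertex 6 with color 1 (neighbor of 1)
  Color vertex 7 with color 1 (neighbor of 1)
  Color vertex 3 with color 0 (neighbor of 5)
  Color vertex 4 with color 0 (neighbor of 5)
  Color vertex 2 with color 0 (neighbor of 6)

Step 2: 2-coloring succeeded. No conflicts found.
  Set A (color 0): {1, 2, 3, 4}
  Set B (color 1): {5, 6, 7}

The graph is bipartite with partition {1, 2, 3, 4}, {5, 6, 7}.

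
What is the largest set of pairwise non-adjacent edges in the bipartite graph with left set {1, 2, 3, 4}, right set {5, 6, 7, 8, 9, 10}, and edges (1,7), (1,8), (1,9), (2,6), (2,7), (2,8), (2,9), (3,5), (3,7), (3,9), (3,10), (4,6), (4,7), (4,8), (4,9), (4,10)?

Step 1: List the neighbors of each left vertex:
  1: 7, 8, 9
  2: 6, 7, 8, 9
  3: 5, 7, 9, 10
  4: 6, 7, 8, 9, 10

Step 2: Greedily match left vertices, then look for augmenting paths:
  Match 1 -- 7
  Match 2 -- 6
  Match 3 -- 5
  Match 4 -- 8
  No augmenting path remains.

Step 3: Verify this is maximum:
  Matching size 4 = min(|L|, |R|) = min(4, 6), which is an upper bound, so this matching is maximum.

Maximum matching: {(1,7), (2,6), (3,5), (4,8)}
Size: 4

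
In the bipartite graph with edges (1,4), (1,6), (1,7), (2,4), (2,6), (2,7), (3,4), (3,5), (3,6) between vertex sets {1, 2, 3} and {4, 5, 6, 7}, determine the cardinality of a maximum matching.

Step 1: List the neighbors of each left vertex:
  1: 4, 6, 7
  2: 4, 6, 7
  3: 4, 5, 6

Step 2: Greedily match left vertices, then look for augmenting paths:
  Match 1 -- 4
  Match 2 -- 6
  Match 3 -- 5
  No augmenting path remains.

Step 3: Verify this is maximum:
  Matching size 3 = min(|L|, |R|) = min(3, 4), which is an upper bound, so this matching is maximum.

Maximum matching: {(1,4), (2,6), (3,5)}
Size: 3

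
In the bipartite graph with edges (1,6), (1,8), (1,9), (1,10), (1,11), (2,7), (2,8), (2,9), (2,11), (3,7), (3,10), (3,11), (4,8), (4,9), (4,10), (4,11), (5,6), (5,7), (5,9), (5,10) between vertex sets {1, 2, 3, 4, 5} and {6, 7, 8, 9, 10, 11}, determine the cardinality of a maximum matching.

Step 1: List the neighbors of each left vertex:
  1: 6, 8, 9, 10, 11
  2: 7, 8, 9, 11
  3: 7, 10, 11
  4: 8, 9, 10, 11
  5: 6, 7, 9, 10

Step 2: Greedily match left vertices, then look for augmenting paths:
  Match 1 -- 6
  Match 2 -- 7
  Match 3 -- 10
  Match 4 -- 8
  Match 5 -- 9
  No augmenting path remains.

Step 3: Verify this is maximum:
  Matching size 5 = min(|L|, |R|) = min(5, 6), which is an upper bound, so this matching is maximum.

Maximum matching: {(1,6), (2,7), (3,10), (4,8), (5,9)}
Size: 5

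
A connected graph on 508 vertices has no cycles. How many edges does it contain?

A tree on n vertices always has exactly n - 1 edges.
For n = 508: edges = 508 - 1 = 507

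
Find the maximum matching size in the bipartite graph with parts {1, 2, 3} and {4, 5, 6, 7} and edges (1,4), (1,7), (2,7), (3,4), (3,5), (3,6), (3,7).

Step 1: List the neighbors of each left vertex:
  1: 4, 7
  2: 7
  3: 4, 5, 6, 7

Step 2: Greedily match left vertices, then look for augmenting paths:
  Match 1 -- 4
  Match 2 -- 7
  Match 3 -- 5
  No augmenting path remains.

Step 3: Verify this is maximum:
  Matching size 3 = min(|L|, |R|) = min(3, 4), which is an upper bound, so this matching is maximum.

Maximum matching: {(1,4), (2,7), (3,5)}
Size: 3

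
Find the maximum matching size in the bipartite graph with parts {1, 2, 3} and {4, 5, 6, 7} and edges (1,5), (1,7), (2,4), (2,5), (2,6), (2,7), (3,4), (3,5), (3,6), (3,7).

Step 1: List the neighbors of each left vertex:
  1: 5, 7
  2: 4, 5, 6, 7
  3: 4, 5, 6, 7

Step 2: Greedily match left vertices, then look for augmenting paths:
  Match 1 -- 5
  Match 2 -- 4
  Match 3 -- 6
  No augmenting path remains.

Step 3: Verify this is maximum:
  Matching size 3 = min(|L|, |R|) = min(3, 4), which is an upper bound, so this matching is maximum.

Maximum matching: {(1,5), (2,4), (3,6)}
Size: 3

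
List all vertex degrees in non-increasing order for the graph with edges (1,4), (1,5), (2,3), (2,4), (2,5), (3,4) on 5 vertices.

Step 1: Count edges incident to each vertex:
  deg(1) = 2 (neighbors: 4, 5)
  deg(2) = 3 (neighbors: 3, 4, 5)
  deg(3) = 2 (neighbors: 2, 4)
  deg(4) = 3 (neighbors: 1, 2, 3)
  deg(5) = 2 (neighbors: 1, 2)

Step 2: Sort degrees in non-increasing order:
  Degrees: [2, 3, 2, 3, 2] -> sorted: [3, 3, 2, 2, 2]

Degree sequence: [3, 3, 2, 2, 2]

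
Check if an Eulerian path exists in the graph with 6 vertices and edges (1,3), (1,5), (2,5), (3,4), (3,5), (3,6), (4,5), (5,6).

Step 1: Find the degree of each vertex:
  deg(1) = 2
  deg(2) = 1
  deg(3) = 4
  deg(4) = 2
  deg(5) = 5
  deg(6) = 2

Step 2: Count vertices with odd degree:
  Odd-degree vertices: 2, 5 (2 total)

Step 3: Apply Euler's theorem:
  - Eulerian circuit exists iff graph is connected and all vertices have even degree
  - Eulerian path exists iff graph is connected and has 0 or 2 odd-degree vertices

Graph is connected with exactly 2 odd-degree vertices (2, 5).
Eulerian path exists (starting and ending at the odd-degree vertices), but no Eulerian circuit.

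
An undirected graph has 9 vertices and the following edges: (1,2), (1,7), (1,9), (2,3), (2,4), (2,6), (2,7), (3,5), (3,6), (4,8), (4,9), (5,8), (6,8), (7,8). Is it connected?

Step 1: Build adjacency list from edges:
  1: 2, 7, 9
  2: 1, 3, 4, 6, 7
  3: 2, 5, 6
  4: 2, 8, 9
  5: 3, 8
  6: 2, 3, 8
  7: 1, 2, 8
  8: 4, 5, 6, 7
  9: 1, 4

Step 2: Run BFS/DFS from vertex 1:
  Visited: {1, 2, 7, 9, 3, 4, 6, 8, 5}
  Reached 9 of 9 vertices

Step 3: All 9 vertices reached from vertex 1, so the graph is connected.
Answer: Yes, the graph is connected.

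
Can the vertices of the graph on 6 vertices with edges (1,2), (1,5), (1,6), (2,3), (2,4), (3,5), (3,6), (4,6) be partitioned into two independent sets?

Step 1: Attempt 2-coloring using BFS:
  Start at vertex 1, assign color 0
  Color vertex 2 with color 1 (neighbor of 1)
  Color vertex 5 with color 1 (neighbor of 1)
  Color vertex 6 with color 1 (neighbor of 1)
  Color vertex 3 with color 0 (neighbor of 2)
  Color vertex 4 with color 0 (neighbor of 2)

Step 2: 2-coloring succeeded. No conflicts found.
  Set A (color 0): {1, 3, 4}
  Set B (color 1): {2, 5, 6}

The graph is bipartite with partition {1, 3, 4}, {2, 5, 6}.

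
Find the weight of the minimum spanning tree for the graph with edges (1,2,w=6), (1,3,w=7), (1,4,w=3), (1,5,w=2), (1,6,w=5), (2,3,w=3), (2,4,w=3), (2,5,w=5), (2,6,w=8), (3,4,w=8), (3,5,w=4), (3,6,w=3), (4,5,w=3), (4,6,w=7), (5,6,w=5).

Apply Kruskal's algorithm (sort edges by weight, add if no cycle):

Sorted edges by weight:
  (1,5) w=2
  (1,4) w=3
  (2,4) w=3
  (2,3) w=3
  (3,6) w=3
  (4,5) w=3
  (3,5) w=4
  (1,6) w=5
  (2,5) w=5
  (5,6) w=5
  (1,2) w=6
  (1,3) w=7
  (4,6) w=7
  (2,6) w=8
  (3,4) w=8

Add edge (1,5) w=2 -- no cycle. Running total: 2
Add edge (1,4) w=3 -- no cycle. Running total: 5
Add edge (2,4) w=3 -- no cycle. Running total: 8
Add edge (2,3) w=3 -- no cycle. Running total: 11
Add edge (3,6) w=3 -- no cycle. Running total: 14

MST edges: (1,5,w=2), (1,4,w=3), (2,4,w=3), (2,3,w=3), (3,6,w=3)
Total MST weight: 2 + 3 + 3 + 3 + 3 = 14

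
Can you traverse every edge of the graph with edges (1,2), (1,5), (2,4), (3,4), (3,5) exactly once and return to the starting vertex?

Step 1: Find the degree of each vertex:
  deg(1) = 2
  deg(2) = 2
  deg(3) = 2
  deg(4) = 2
  deg(5) = 2

Step 2: Count vertices with odd degree:
  All vertices have even degree (0 odd-degree vertices)

Step 3: Apply Euler's theorem:
  - Eulerian circuit exists iff graph is connected and all vertices have even degree
  - Eulerian path exists iff graph is connected and has 0 or 2 odd-degree vertices

Graph is connected with 0 odd-degree vertices.
Both Eulerian circuit and Eulerian path exist.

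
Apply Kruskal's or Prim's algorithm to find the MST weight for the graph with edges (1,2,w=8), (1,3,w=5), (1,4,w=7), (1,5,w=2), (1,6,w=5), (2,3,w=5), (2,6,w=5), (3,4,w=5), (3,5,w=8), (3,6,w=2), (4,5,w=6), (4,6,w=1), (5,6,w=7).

Apply Kruskal's algorithm (sort edges by weight, add if no cycle):

Sorted edges by weight:
  (4,6) w=1
  (1,5) w=2
  (3,6) w=2
  (1,3) w=5
  (1,6) w=5
  (2,6) w=5
  (2,3) w=5
  (3,4) w=5
  (4,5) w=6
  (1,4) w=7
  (5,6) w=7
  (1,2) w=8
  (3,5) w=8

Add edge (4,6) w=1 -- no cycle. Running total: 1
Add edge (1,5) w=2 -- no cycle. Running total: 3
Add edge (3,6) w=2 -- no cycle. Running total: 5
Add edge (1,3) w=5 -- no cycle. Running total: 10
Skip edge (1,6) w=5 -- would create cycle
Add edge (2,6) w=5 -- no cycle. Running total: 15

MST edges: (4,6,w=1), (1,5,w=2), (3,6,w=2), (1,3,w=5), (2,6,w=5)
Total MST weight: 1 + 2 + 2 + 5 + 5 = 15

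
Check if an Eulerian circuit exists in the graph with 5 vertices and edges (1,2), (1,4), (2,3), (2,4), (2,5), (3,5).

Step 1: Find the degree of each vertex:
  deg(1) = 2
  deg(2) = 4
  deg(3) = 2
  deg(4) = 2
  deg(5) = 2

Step 2: Count vertices with odd degree:
  All vertices have even degree (0 odd-degree vertices)

Step 3: Apply Euler's theorem:
  - Eulerian circuit exists iff graph is connected and all vertices have even degree
  - Eulerian path exists iff graph is connected and has 0 or 2 odd-degree vertices

Graph is connected with 0 odd-degree vertices.
Both Eulerian circuit and Eulerian path exist.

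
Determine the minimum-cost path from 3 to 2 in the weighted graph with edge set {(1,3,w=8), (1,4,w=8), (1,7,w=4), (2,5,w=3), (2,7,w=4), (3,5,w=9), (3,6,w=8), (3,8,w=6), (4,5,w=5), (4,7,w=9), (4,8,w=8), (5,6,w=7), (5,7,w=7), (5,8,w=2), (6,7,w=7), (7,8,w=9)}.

Step 1: Build adjacency list with weights:
  1: 3(w=8), 4(w=8), 7(w=4)
  2: 5(w=3), 7(w=4)
  3: 1(w=8), 5(w=9), 6(w=8), 8(w=6)
  4: 1(w=8), 5(w=5), 7(w=9), 8(w=8)
  5: 2(w=3), 3(w=9), 4(w=5), 6(w=7), 7(w=7), 8(w=2)
  6: 3(w=8), 5(w=7), 7(w=7)
  7: 1(w=4), 2(w=4), 4(w=9), 5(w=7), 6(w=7), 8(w=9)
  8: 3(w=6), 4(w=8), 5(w=2), 7(w=9)

Step 2: Apply Dijkstra's algorithm from vertex 3:
  Visit vertex 3 (distance=0)
    Update dist[1] = 8
    Update dist[5] = 9
    Update dist[6] = 8
    Update dist[8] = 6
  Visit vertex 8 (distance=6)
    Update dist[4] = 14
    Update dist[5] = 8
    Update dist[7] = 15
  Visit vertex 1 (distance=8)
    Update dist[7] = 12
  Visit vertex 5 (distance=8)
    Update dist[2] = 11
    Update dist[4] = 13
  Visit vertex 6 (distance=8)
  Visit vertex 2 (distance=11)

Step 3: Shortest path: 3 -> 8 -> 5 -> 2
Total weight: 6 + 2 + 3 = 11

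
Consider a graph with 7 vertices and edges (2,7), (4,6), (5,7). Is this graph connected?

Step 1: Build adjacency list from edges:
  1: (none)
  2: 7
  3: (none)
  4: 6
  5: 7
  6: 4
  7: 2, 5

Step 2: Run BFS/DFS from vertex 1:
  Visited: {1}
  Reached 1 of 7 vertices

Step 3: Only 1 of 7 vertices reached. Graph is disconnected.
Connected components: {1}, {2, 5, 7}, {3}, {4, 6}
Answer: No, the graph is not connected (4 components).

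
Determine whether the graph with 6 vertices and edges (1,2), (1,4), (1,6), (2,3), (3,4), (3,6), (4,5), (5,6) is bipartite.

Step 1: Attempt 2-coloring using BFS:
  Start at vertex 1, assign color 0
  Color vertex 2 with color 1 (neighbor of 1)
  Color vertex 4 with color 1 (neighbor of 1)
  Color vertex 6 with color 1 (neighbor of 1)
  Color vertex 3 with color 0 (neighbor of 2)
  Color vertex 5 with color 0 (neighbor of 4)

Step 2: 2-coloring succeeded. No conflicts found.
  Set A (color 0): {1, 3, 5}
  Set B (color 1): {2, 4, 6}

The graph is bipartite with partition {1, 3, 5}, {2, 4, 6}.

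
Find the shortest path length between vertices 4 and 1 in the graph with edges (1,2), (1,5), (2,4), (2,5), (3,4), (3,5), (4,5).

Step 1: Build adjacency list:
  1: 2, 5
  2: 1, 4, 5
  3: 4, 5
  4: 2, 3, 5
  5: 1, 2, 3, 4

Step 2: BFS from vertex 4 to find shortest path to 1:
  vertex 2 reached at distance 1
  vertex 3 reached at distance 1
  vertex 5 reached at distance 1
  vertex 1 reached at distance 2

Step 3: Shortest path: 4 -> 2 -> 1
Path length: 2 edges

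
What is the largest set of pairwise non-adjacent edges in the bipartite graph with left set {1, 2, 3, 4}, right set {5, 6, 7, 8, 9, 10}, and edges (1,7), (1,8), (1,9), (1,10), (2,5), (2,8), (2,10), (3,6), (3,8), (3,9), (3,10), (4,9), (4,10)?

Step 1: List the neighbors of each left vertex:
  1: 7, 8, 9, 10
  2: 5, 8, 10
  3: 6, 8, 9, 10
  4: 9, 10

Step 2: Greedily match left vertices, then look for augmenting paths:
  Match 1 -- 7
  Match 2 -- 5
  Match 3 -- 6
  Match 4 -- 9
  No augmenting path remains.

Step 3: Verify this is maximum:
  Matching size 4 = min(|L|, |R|) = min(4, 6), which is an upper bound, so this matching is maximum.

Maximum matching: {(1,7), (2,5), (3,6), (4,9)}
Size: 4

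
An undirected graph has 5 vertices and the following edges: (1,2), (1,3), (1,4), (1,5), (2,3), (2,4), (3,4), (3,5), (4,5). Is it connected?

Step 1: Build adjacency list from edges:
  1: 2, 3, 4, 5
  2: 1, 3, 4
  3: 1, 2, 4, 5
  4: 1, 2, 3, 5
  5: 1, 3, 4

Step 2: Run BFS/DFS from vertex 1:
  Visited: {1, 2, 3, 4, 5}
  Reached 5 of 5 vertices

Step 3: All 5 vertices reached from vertex 1, so the graph is connected.
Answer: Yes, the graph is connected.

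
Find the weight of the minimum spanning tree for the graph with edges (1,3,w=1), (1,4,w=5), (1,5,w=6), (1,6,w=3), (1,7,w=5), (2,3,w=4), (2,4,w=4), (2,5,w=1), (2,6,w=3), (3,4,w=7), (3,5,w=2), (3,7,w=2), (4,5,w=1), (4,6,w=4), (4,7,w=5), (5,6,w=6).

Apply Kruskal's algorithm (sort edges by weight, add if no cycle):

Sorted edges by weight:
  (1,3) w=1
  (2,5) w=1
  (4,5) w=1
  (3,7) w=2
  (3,5) w=2
  (1,6) w=3
  (2,6) w=3
  (2,3) w=4
  (2,4) w=4
  (4,6) w=4
  (1,4) w=5
  (1,7) w=5
  (4,7) w=5
  (1,5) w=6
  (5,6) w=6
  (3,4) w=7

Add edge (1,3) w=1 -- no cycle. Running total: 1
Add edge (2,5) w=1 -- no cycle. Running total: 2
Add edge (4,5) w=1 -- no cycle. Running total: 3
Add edge (3,7) w=2 -- no cycle. Running total: 5
Add edge (3,5) w=2 -- no cycle. Running total: 7
Add edge (1,6) w=3 -- no cycle. Running total: 10

MST edges: (1,3,w=1), (2,5,w=1), (4,5,w=1), (3,7,w=2), (3,5,w=2), (1,6,w=3)
Total MST weight: 1 + 1 + 1 + 2 + 2 + 3 = 10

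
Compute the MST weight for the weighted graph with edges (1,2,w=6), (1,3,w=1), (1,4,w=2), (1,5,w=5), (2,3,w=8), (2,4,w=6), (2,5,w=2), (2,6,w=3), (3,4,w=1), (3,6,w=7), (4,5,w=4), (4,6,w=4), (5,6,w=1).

Apply Kruskal's algorithm (sort edges by weight, add if no cycle):

Sorted edges by weight:
  (1,3) w=1
  (3,4) w=1
  (5,6) w=1
  (1,4) w=2
  (2,5) w=2
  (2,6) w=3
  (4,6) w=4
  (4,5) w=4
  (1,5) w=5
  (1,2) w=6
  (2,4) w=6
  (3,6) w=7
  (2,3) w=8

Add edge (1,3) w=1 -- no cycle. Running total: 1
Add edge (3,4) w=1 -- no cycle. Running total: 2
Add edge (5,6) w=1 -- no cycle. Running total: 3
Skip edge (1,4) w=2 -- would create cycle
Add edge (2,5) w=2 -- no cycle. Running total: 5
Skip edge (2,6) w=3 -- would create cycle
Add edge (4,6) w=4 -- no cycle. Running total: 9

MST edges: (1,3,w=1), (3,4,w=1), (5,6,w=1), (2,5,w=2), (4,6,w=4)
Total MST weight: 1 + 1 + 1 + 2 + 4 = 9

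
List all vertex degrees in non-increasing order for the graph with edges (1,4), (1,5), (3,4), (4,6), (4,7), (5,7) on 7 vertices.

Step 1: Count edges incident to each vertex:
  deg(1) = 2 (neighbors: 4, 5)
  deg(2) = 0 (neighbors: none)
  deg(3) = 1 (neighbors: 4)
  deg(4) = 4 (neighbors: 1, 3, 6, 7)
  deg(5) = 2 (neighbors: 1, 7)
  deg(6) = 1 (neighbors: 4)
  deg(7) = 2 (neighbors: 4, 5)

Step 2: Sort degrees in non-increasing order:
  Degrees: [2, 0, 1, 4, 2, 1, 2] -> sorted: [4, 2, 2, 2, 1, 1, 0]

Degree sequence: [4, 2, 2, 2, 1, 1, 0]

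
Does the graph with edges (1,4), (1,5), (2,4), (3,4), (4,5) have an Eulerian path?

Step 1: Find the degree of each vertex:
  deg(1) = 2
  deg(2) = 1
  deg(3) = 1
  deg(4) = 4
  deg(5) = 2

Step 2: Count vertices with odd degree:
  Odd-degree vertices: 2, 3 (2 total)

Step 3: Apply Euler's theorem:
  - Eulerian circuit exists iff graph is connected and all vertices have even degree
  - Eulerian path exists iff graph is connected and has 0 or 2 odd-degree vertices

Graph is connected with exactly 2 odd-degree vertices (2, 3).
Eulerian path exists (starting and ending at the odd-degree vertices), but no Eulerian circuit.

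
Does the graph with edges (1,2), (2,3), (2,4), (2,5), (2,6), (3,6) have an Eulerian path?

Step 1: Find the degree of each vertex:
  deg(1) = 1
  deg(2) = 5
  deg(3) = 2
  deg(4) = 1
  deg(5) = 1
  deg(6) = 2

Step 2: Count vertices with odd degree:
  Odd-degree vertices: 1, 2, 4, 5 (4 total)

Step 3: Apply Euler's theorem:
  - Eulerian circuit exists iff graph is connected and all vertices have even degree
  - Eulerian path exists iff graph is connected and has 0 or 2 odd-degree vertices

Graph has 4 odd-degree vertices (need 0 or 2).
Neither Eulerian path nor Eulerian circuit exists.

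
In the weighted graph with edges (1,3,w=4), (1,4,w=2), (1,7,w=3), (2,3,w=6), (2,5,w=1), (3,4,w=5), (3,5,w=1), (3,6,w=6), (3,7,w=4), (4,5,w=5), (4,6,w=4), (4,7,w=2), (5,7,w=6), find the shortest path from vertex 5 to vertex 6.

Step 1: Build adjacency list with weights:
  1: 3(w=4), 4(w=2), 7(w=3)
  2: 3(w=6), 5(w=1)
  3: 1(w=4), 2(w=6), 4(w=5), 5(w=1), 6(w=6), 7(w=4)
  4: 1(w=2), 3(w=5), 5(w=5), 6(w=4), 7(w=2)
  5: 2(w=1), 3(w=1), 4(w=5), 7(w=6)
  6: 3(w=6), 4(w=4)
  7: 1(w=3), 3(w=4), 4(w=2), 5(w=6)

Step 2: Apply Dijkstra's algorithm from vertex 5:
  Visit vertex 5 (distance=0)
    Update dist[2] = 1
    Update dist[3] = 1
    Update dist[4] = 5
    Update dist[7] = 6
  Visit vertex 2 (distance=1)
  Visit vertex 3 (distance=1)
    Update dist[1] = 5
    Update dist[6] = 7
    Update dist[7] = 5
  Visit vertex 1 (distance=5)
  Visit vertex 4 (distance=5)
  Visit vertex 7 (distance=5)
  Visit vertex 6 (distance=7)

Step 3: Shortest path: 5 -> 3 -> 6
Total weight: 1 + 6 = 7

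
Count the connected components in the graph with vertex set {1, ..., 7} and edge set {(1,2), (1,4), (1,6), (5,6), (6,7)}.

Step 1: Build adjacency list from edges:
  1: 2, 4, 6
  2: 1
  3: (none)
  4: 1
  5: 6
  6: 1, 5, 7
  7: 6

Step 2: Run BFS/DFS from vertex 1:
  Visited: {1, 2, 4, 6, 5, 7}
  Reached 6 of 7 vertices

Step 3: Only 6 of 7 vertices reached. Graph is disconnected.
Connected components: {1, 2, 4, 5, 6, 7}, {3}
Number of connected components: 2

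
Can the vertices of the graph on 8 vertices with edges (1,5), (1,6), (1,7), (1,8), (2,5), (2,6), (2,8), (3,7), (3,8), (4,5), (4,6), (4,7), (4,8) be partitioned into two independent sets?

Step 1: Attempt 2-coloring using BFS:
  Start at vertex 1, assign color 0
  Color vertex 5 with color 1 (neighbor of 1)
  Color vertex 6 with color 1 (neighbor of 1)
  Color vertex 7 with color 1 (neighbor of 1)
  Color vertex 8 with color 1 (neighbor of 1)
  Color vertex 2 with color 0 (neighbor of 5)
  Color vertex 4 with color 0 (neighbor of 5)
  Color vertex 3 with color 0 (neighbor of 7)

Step 2: 2-coloring succeeded. No conflicts found.
  Set A (color 0): {1, 2, 3, 4}
  Set B (color 1): {5, 6, 7, 8}

The graph is bipartite with partition {1, 2, 3, 4}, {5, 6, 7, 8}.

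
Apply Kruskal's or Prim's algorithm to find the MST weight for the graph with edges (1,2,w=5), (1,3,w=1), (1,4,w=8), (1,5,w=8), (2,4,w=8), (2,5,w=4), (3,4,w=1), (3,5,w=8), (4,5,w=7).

Apply Kruskal's algorithm (sort edges by weight, add if no cycle):

Sorted edges by weight:
  (1,3) w=1
  (3,4) w=1
  (2,5) w=4
  (1,2) w=5
  (4,5) w=7
  (1,4) w=8
  (1,5) w=8
  (2,4) w=8
  (3,5) w=8

Add edge (1,3) w=1 -- no cycle. Running total: 1
Add edge (3,4) w=1 -- no cycle. Running total: 2
Add edge (2,5) w=4 -- no cycle. Running total: 6
Add edge (1,2) w=5 -- no cycle. Running total: 11

MST edges: (1,3,w=1), (3,4,w=1), (2,5,w=4), (1,2,w=5)
Total MST weight: 1 + 1 + 4 + 5 = 11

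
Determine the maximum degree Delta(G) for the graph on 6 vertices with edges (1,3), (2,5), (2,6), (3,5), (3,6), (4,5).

Step 1: Count edges incident to each vertex:
  deg(1) = 1 (neighbors: 3)
  deg(2) = 2 (neighbors: 5, 6)
  deg(3) = 3 (neighbors: 1, 5, 6)
  deg(4) = 1 (neighbors: 5)
  deg(5) = 3 (neighbors: 2, 3, 4)
  deg(6) = 2 (neighbors: 2, 3)

Step 2: Find maximum:
  max(1, 2, 3, 1, 3, 2) = 3 (vertex 3)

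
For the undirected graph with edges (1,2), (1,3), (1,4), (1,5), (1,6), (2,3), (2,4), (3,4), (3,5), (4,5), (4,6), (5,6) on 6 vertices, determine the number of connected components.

Step 1: Build adjacency list from edges:
  1: 2, 3, 4, 5, 6
  2: 1, 3, 4
  3: 1, 2, 4, 5
  4: 1, 2, 3, 5, 6
  5: 1, 3, 4, 6
  6: 1, 4, 5

Step 2: Run BFS/DFS from vertex 1:
  Visited: {1, 2, 3, 4, 5, 6}
  Reached 6 of 6 vertices

Step 3: All 6 vertices reached from vertex 1, so the graph is connected.
Number of connected components: 1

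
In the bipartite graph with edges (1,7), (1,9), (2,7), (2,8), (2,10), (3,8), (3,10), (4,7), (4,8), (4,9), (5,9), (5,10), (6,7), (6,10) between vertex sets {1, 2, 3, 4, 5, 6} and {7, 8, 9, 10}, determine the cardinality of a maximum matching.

Step 1: List the neighbors of each left vertex:
  1: 7, 9
  2: 7, 8, 10
  3: 8, 10
  4: 7, 8, 9
  5: 9, 10
  6: 7, 10

Step 2: Greedily match left vertices, then look for augmenting paths:
  Match 1 -- 7
  Match 2 -- 8
  Match 3 -- 10
  Match 4 -- 9
  No augmenting path remains.

Step 3: Verify this is maximum:
  Matching size 4 = min(|L|, |R|) = min(6, 4), which is an upper bound, so this matching is maximum.

Maximum matching: {(1,7), (2,8), (3,10), (4,9)}
Size: 4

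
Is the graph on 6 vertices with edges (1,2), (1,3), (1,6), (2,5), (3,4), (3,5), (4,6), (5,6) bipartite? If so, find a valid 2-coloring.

Step 1: Attempt 2-coloring using BFS:
  Start at vertex 1, assign color 0
  Color vertex 2 with color 1 (neighbor of 1)
  Color vertex 3 with color 1 (neighbor of 1)
  Color vertex 6 with color 1 (neighbor of 1)
  Color vertex 5 with color 0 (neighbor of 2)
  Color vertex 4 with color 0 (neighbor of 3)

Step 2: 2-coloring succeeded. No conflicts found.
  Set A (color 0): {1, 4, 5}
  Set B (color 1): {2, 3, 6}

The graph is bipartite with partition {1, 4, 5}, {2, 3, 6}.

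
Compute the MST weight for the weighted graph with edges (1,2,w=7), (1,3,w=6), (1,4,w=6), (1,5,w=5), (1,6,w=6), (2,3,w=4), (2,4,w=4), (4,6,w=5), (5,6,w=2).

Apply Kruskal's algorithm (sort edges by weight, add if no cycle):

Sorted edges by weight:
  (5,6) w=2
  (2,4) w=4
  (2,3) w=4
  (1,5) w=5
  (4,6) w=5
  (1,3) w=6
  (1,4) w=6
  (1,6) w=6
  (1,2) w=7

Add edge (5,6) w=2 -- no cycle. Running total: 2
Add edge (2,4) w=4 -- no cycle. Running total: 6
Add edge (2,3) w=4 -- no cycle. Running total: 10
Add edge (1,5) w=5 -- no cycle. Running total: 15
Add edge (4,6) w=5 -- no cycle. Running total: 20

MST edges: (5,6,w=2), (2,4,w=4), (2,3,w=4), (1,5,w=5), (4,6,w=5)
Total MST weight: 2 + 4 + 4 + 5 + 5 = 20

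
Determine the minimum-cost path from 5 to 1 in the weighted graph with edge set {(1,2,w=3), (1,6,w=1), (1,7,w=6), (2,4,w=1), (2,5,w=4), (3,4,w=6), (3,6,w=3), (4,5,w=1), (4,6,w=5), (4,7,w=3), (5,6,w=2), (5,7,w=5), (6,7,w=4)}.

Step 1: Build adjacency list with weights:
  1: 2(w=3), 6(w=1), 7(w=6)
  2: 1(w=3), 4(w=1), 5(w=4)
  3: 4(w=6), 6(w=3)
  4: 2(w=1), 3(w=6), 5(w=1), 6(w=5), 7(w=3)
  5: 2(w=4), 4(w=1), 6(w=2), 7(w=5)
  6: 1(w=1), 3(w=3), 4(w=5), 5(w=2), 7(w=4)
  7: 1(w=6), 4(w=3), 5(w=5), 6(w=4)

Step 2: Apply Dijkstra's algorithm from vertex 5:
  Visit vertex 5 (distance=0)
    Update dist[2] = 4
    Update dist[4] = 1
    Update dist[6] = 2
    Update dist[7] = 5
  Visit vertex 4 (distance=1)
    Update dist[2] = 2
    Update dist[3] = 7
    Update dist[7] = 4
  Visit vertex 2 (distance=2)
    Update dist[1] = 5
  Visit vertex 6 (distance=2)
    Update dist[1] = 3
    Update dist[3] = 5
  Visit vertex 1 (distance=3)

Step 3: Shortest path: 5 -> 6 -> 1
Total weight: 2 + 1 = 3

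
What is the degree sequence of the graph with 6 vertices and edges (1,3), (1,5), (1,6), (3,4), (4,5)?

Step 1: Count edges incident to each vertex:
  deg(1) = 3 (neighbors: 3, 5, 6)
  deg(2) = 0 (neighbors: none)
  deg(3) = 2 (neighbors: 1, 4)
  deg(4) = 2 (neighbors: 3, 5)
  deg(5) = 2 (neighbors: 1, 4)
  deg(6) = 1 (neighbors: 1)

Step 2: Sort degrees in non-increasing order:
  Degrees: [3, 0, 2, 2, 2, 1] -> sorted: [3, 2, 2, 2, 1, 0]

Degree sequence: [3, 2, 2, 2, 1, 0]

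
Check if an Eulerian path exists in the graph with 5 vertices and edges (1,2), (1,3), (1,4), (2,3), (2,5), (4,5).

Step 1: Find the degree of each vertex:
  deg(1) = 3
  deg(2) = 3
  deg(3) = 2
  deg(4) = 2
  deg(5) = 2

Step 2: Count vertices with odd degree:
  Odd-degree vertices: 1, 2 (2 total)

Step 3: Apply Euler's theorem:
  - Eulerian circuit exists iff graph is connected and all vertices have even degree
  - Eulerian path exists iff graph is connected and has 0 or 2 odd-degree vertices

Graph is connected with exactly 2 odd-degree vertices (1, 2).
Eulerian path exists (starting and ending at the odd-degree vertices), but no Eulerian circuit.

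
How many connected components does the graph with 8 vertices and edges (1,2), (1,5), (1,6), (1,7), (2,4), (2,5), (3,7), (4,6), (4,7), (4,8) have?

Step 1: Build adjacency list from edges:
  1: 2, 5, 6, 7
  2: 1, 4, 5
  3: 7
  4: 2, 6, 7, 8
  5: 1, 2
  6: 1, 4
  7: 1, 3, 4
  8: 4

Step 2: Run BFS/DFS from vertex 1:
  Visited: {1, 2, 5, 6, 7, 4, 3, 8}
  Reached 8 of 8 vertices

Step 3: All 8 vertices reached from vertex 1, so the graph is connected.
Number of connected components: 1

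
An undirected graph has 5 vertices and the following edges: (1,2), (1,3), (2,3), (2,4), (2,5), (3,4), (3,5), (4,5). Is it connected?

Step 1: Build adjacency list from edges:
  1: 2, 3
  2: 1, 3, 4, 5
  3: 1, 2, 4, 5
  4: 2, 3, 5
  5: 2, 3, 4

Step 2: Run BFS/DFS from vertex 1:
  Visited: {1, 2, 3, 4, 5}
  Reached 5 of 5 vertices

Step 3: All 5 vertices reached from vertex 1, so the graph is connected.
Answer: Yes, the graph is connected.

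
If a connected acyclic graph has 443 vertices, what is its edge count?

A tree on n vertices always has exactly n - 1 edges.
For n = 443: edges = 443 - 1 = 442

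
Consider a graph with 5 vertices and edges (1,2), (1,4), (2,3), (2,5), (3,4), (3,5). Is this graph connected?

Step 1: Build adjacency list from edges:
  1: 2, 4
  2: 1, 3, 5
  3: 2, 4, 5
  4: 1, 3
  5: 2, 3

Step 2: Run BFS/DFS from vertex 1:
  Visited: {1, 2, 4, 3, 5}
  Reached 5 of 5 vertices

Step 3: All 5 vertices reached from vertex 1, so the graph is connected.
Answer: Yes, the graph is connected.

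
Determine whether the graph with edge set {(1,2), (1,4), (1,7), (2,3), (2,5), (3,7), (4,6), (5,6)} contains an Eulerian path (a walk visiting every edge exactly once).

Step 1: Find the degree of each vertex:
  deg(1) = 3
  deg(2) = 3
  deg(3) = 2
  deg(4) = 2
  deg(5) = 2
  deg(6) = 2
  deg(7) = 2

Step 2: Count vertices with odd degree:
  Odd-degree vertices: 1, 2 (2 total)

Step 3: Apply Euler's theorem:
  - Eulerian circuit exists iff graph is connected and all vertices have even degree
  - Eulerian path exists iff graph is connected and has 0 or 2 odd-degree vertices

Graph is connected with exactly 2 odd-degree vertices (1, 2).
Eulerian path exists (starting and ending at the odd-degree vertices), but no Eulerian circuit.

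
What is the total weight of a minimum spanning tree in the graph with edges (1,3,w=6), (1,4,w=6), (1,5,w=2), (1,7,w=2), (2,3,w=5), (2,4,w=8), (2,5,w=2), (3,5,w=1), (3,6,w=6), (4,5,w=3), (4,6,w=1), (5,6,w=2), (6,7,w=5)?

Apply Kruskal's algorithm (sort edges by weight, add if no cycle):

Sorted edges by weight:
  (3,5) w=1
  (4,6) w=1
  (1,7) w=2
  (1,5) w=2
  (2,5) w=2
  (5,6) w=2
  (4,5) w=3
  (2,3) w=5
  (6,7) w=5
  (1,3) w=6
  (1,4) w=6
  (3,6) w=6
  (2,4) w=8

Add edge (3,5) w=1 -- no cycle. Running total: 1
Add edge (4,6) w=1 -- no cycle. Running total: 2
Add edge (1,7) w=2 -- no cycle. Running total: 4
Add edge (1,5) w=2 -- no cycle. Running total: 6
Add edge (2,5) w=2 -- no cycle. Running total: 8
Add edge (5,6) w=2 -- no cycle. Running total: 10

MST edges: (3,5,w=1), (4,6,w=1), (1,7,w=2), (1,5,w=2), (2,5,w=2), (5,6,w=2)
Total MST weight: 1 + 1 + 2 + 2 + 2 + 2 = 10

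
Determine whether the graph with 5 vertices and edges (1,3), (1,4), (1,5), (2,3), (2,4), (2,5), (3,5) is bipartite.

Step 1: Attempt 2-coloring using BFS:
  Start at vertex 1, assign color 0
  Color vertex 3 with color 1 (neighbor of 1)
  Color vertex 4 with color 1 (neighbor of 1)
  Color vertex 5 with color 1 (neighbor of 1)
  Color vertex 2 with color 0 (neighbor of 3)

Step 2: Conflict found! Vertices 3 and 5 are adjacent but have the same color.
This means the graph contains an odd cycle.

The graph is NOT bipartite.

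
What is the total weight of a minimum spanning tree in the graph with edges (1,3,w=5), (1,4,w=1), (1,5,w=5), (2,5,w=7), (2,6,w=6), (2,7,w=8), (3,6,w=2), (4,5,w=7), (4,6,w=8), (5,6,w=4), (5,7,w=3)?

Apply Kruskal's algorithm (sort edges by weight, add if no cycle):

Sorted edges by weight:
  (1,4) w=1
  (3,6) w=2
  (5,7) w=3
  (5,6) w=4
  (1,3) w=5
  (1,5) w=5
  (2,6) w=6
  (2,5) w=7
  (4,5) w=7
  (2,7) w=8
  (4,6) w=8

Add edge (1,4) w=1 -- no cycle. Running total: 1
Add edge (3,6) w=2 -- no cycle. Running total: 3
Add edge (5,7) w=3 -- no cycle. Running total: 6
Add edge (5,6) w=4 -- no cycle. Running total: 10
Add edge (1,3) w=5 -- no cycle. Running total: 15
Skip edge (1,5) w=5 -- would create cycle
Add edge (2,6) w=6 -- no cycle. Running total: 21

MST edges: (1,4,w=1), (3,6,w=2), (5,7,w=3), (5,6,w=4), (1,3,w=5), (2,6,w=6)
Total MST weight: 1 + 2 + 3 + 4 + 5 + 6 = 21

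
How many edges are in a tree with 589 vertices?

A tree on n vertices always has exactly n - 1 edges.
For n = 589: edges = 589 - 1 = 588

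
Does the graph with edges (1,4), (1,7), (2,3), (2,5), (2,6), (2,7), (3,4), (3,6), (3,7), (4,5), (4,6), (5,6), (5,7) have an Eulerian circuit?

Step 1: Find the degree of each vertex:
  deg(1) = 2
  deg(2) = 4
  deg(3) = 4
  deg(4) = 4
  deg(5) = 4
  deg(6) = 4
  deg(7) = 4

Step 2: Count vertices with odd degree:
  All vertices have even degree (0 odd-degree vertices)

Step 3: Apply Euler's theorem:
  - Eulerian circuit exists iff graph is connected and all vertices have even degree
  - Eulerian path exists iff graph is connected and has 0 or 2 odd-degree vertices

Graph is connected with 0 odd-degree vertices.
Both Eulerian circuit and Eulerian path exist.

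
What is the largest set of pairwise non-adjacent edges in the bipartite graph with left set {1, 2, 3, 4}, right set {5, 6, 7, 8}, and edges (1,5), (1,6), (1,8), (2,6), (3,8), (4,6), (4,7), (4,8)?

Step 1: List the neighbors of each left vertex:
  1: 5, 6, 8
  2: 6
  3: 8
  4: 6, 7, 8

Step 2: Greedily match left vertices, then look for augmenting paths:
  Match 1 -- 5
  Match 2 -- 6
  Match 3 -- 8
  Match 4 -- 7
  No augmenting path remains.

Step 3: Verify this is maximum:
  Matching size 4 = min(|L|, |R|) = min(4, 4), which is an upper bound, so this matching is maximum.

Maximum matching: {(1,5), (2,6), (3,8), (4,7)}
Size: 4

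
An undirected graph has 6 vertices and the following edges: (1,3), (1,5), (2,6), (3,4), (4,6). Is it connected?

Step 1: Build adjacency list from edges:
  1: 3, 5
  2: 6
  3: 1, 4
  4: 3, 6
  5: 1
  6: 2, 4

Step 2: Run BFS/DFS from vertex 1:
  Visited: {1, 3, 5, 4, 6, 2}
  Reached 6 of 6 vertices

Step 3: All 6 vertices reached from vertex 1, so the graph is connected.
Answer: Yes, the graph is connected.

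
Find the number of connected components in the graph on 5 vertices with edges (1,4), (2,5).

Step 1: Build adjacency list from edges:
  1: 4
  2: 5
  3: (none)
  4: 1
  5: 2

Step 2: Run BFS/DFS from vertex 1:
  Visited: {1, 4}
  Reached 2 of 5 vertices

Step 3: Only 2 of 5 vertices reached. Graph is disconnected.
Connected components: {1, 4}, {2, 5}, {3}
Number of connected components: 3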